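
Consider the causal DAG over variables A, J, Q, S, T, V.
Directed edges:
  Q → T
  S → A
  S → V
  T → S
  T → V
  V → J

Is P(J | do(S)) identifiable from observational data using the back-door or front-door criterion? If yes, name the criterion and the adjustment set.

desc(S)\{S}={A,J,V}; candidates ⊆ {Q,T}.
size 0: {}; under {} S still reaches {J,Q,T,V} ∋ J.
{T}: S⊥J given {T} in G with S→· removed — back-door holds.
P(J|do(S)) = Σ_{T} P(J|S,T)·P(T).

P(J|do(S)): backdoor, adjust for {T}.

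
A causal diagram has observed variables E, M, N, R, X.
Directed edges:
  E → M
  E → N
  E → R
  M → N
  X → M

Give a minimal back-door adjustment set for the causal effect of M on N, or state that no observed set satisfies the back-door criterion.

M→N: minimal back-door set {E}.

desc(M)\{M}={N}; candidates ⊆ {E,R,X}.
size 0: {}; under {} M still reaches {E,N,R,X} ∋ N.
{E}: M⊥N given {E} in G with M→· removed — back-door holds.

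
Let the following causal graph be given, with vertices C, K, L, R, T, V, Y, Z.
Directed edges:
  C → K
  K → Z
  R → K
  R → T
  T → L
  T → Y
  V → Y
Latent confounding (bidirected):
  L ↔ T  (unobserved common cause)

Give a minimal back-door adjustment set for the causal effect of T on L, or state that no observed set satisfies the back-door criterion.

T→L: no observed back-door set.

desc(T)\{T}={L,Y}; candidates ⊆ {C,K,R,V,Z}.
T↔L: latent back-door arc(s) into T.
size 0: {}; under {} T still reaches {K,L,R,Z} ∋ L.
size 1: {C}, {K}, {R} …(+2); under {C} T still reaches {K,L,R,Z} ∋ L.
size 2: {C,K}, {C,R}, {C,V} …(+7); under {C,K} T still reaches {L,R} ∋ L.
T↔L cannot be blocked by any observed set — no back-door set.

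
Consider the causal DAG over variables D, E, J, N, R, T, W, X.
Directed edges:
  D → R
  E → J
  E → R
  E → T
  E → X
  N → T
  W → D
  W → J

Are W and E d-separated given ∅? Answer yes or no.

Bayes-Ball from W | ∅ reaches {D,J,R}.
E ∉ reach(W|∅) ⇒ W ⊥ E | ∅.

Yes — W ⊥ E | ∅.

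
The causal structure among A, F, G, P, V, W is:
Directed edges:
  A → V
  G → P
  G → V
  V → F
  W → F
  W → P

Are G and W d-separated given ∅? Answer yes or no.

Bayes-Ball from G | ∅ reaches {F,P,V}.
W ∉ reach(G|∅) ⇒ G ⊥ W | ∅.

Yes — G ⊥ W | ∅.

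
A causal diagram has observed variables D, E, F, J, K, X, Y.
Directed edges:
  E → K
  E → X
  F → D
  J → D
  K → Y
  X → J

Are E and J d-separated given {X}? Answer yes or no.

Bayes-Ball from E | {X} reaches {K,Y}.
J ∉ reach(E|{X}) ⇒ E ⊥ J | {X}.

Yes — E ⊥ J | {X}.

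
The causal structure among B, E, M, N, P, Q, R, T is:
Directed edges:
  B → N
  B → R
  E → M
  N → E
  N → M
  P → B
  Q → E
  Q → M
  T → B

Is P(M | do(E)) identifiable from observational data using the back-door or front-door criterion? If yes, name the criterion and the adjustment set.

P(M|do(E)): backdoor, adjust for {N, Q}.

desc(E)\{E}={M}; candidates ⊆ {B,N,P,Q,R,T}.
size 0: {}; under {} E still reaches {B,M,N,P,Q,R,T} ∋ M.
size 1: {B}, {N}, {P} …(+3); under {B} E still reaches {M,N,Q} ∋ M.
{N,Q}: E⊥M given {N,Q} in G with E→· removed — back-door holds.
P(M|do(E)) = Σ_{N,Q} P(M|E,N,Q)·P(N,Q).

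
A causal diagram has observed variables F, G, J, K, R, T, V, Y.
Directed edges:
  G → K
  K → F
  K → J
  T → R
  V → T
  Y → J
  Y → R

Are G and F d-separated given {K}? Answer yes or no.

Yes — G ⊥ F | {K}.

Bayes-Ball from G | {K} reaches ∅.
F ∉ reach(G|{K}) ⇒ G ⊥ F | {K}.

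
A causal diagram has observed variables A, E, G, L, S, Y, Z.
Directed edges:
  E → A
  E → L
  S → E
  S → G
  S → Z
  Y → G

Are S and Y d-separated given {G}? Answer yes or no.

Bayes-Ball from S | {G} reaches {A,E,L,Y,Z}.
Y ∈ reach(S|{G}) ⇒ S ⊥̸ Y | {G}.

No — S and Y are d-connected given {G}.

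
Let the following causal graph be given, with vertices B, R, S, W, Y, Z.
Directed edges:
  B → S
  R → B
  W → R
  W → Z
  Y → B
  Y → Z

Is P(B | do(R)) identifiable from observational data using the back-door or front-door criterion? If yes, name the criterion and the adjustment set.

P(B|do(R)): backdoor, adjust for ∅.

desc(R)\{R}={B,S}; candidates ⊆ {W,Y,Z}.
∅: R⊥B given ∅ in G with R→· removed — back-door holds.
P(B|do(R)) = P(B|R) — no adjustment needed.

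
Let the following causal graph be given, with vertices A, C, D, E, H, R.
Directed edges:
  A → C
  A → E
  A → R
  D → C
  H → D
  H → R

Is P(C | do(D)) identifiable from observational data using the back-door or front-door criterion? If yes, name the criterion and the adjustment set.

P(C|do(D)): backdoor, adjust for ∅.

desc(D)\{D}={C}; candidates ⊆ {A,E,H,R}.
∅: D⊥C given ∅ in G with D→· removed — back-door holds.
P(C|do(D)) = P(C|D) — no adjustment needed.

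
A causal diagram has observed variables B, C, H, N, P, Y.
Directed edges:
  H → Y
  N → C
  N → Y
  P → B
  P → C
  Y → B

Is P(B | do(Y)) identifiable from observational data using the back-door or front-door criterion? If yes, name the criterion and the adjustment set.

desc(Y)\{Y}={B}; candidates ⊆ {C,H,N,P}.
∅: Y⊥B given ∅ in G with Y→· removed — back-door holds.
P(B|do(Y)) = P(B|Y) — no adjustment needed.

P(B|do(Y)): backdoor, adjust for ∅.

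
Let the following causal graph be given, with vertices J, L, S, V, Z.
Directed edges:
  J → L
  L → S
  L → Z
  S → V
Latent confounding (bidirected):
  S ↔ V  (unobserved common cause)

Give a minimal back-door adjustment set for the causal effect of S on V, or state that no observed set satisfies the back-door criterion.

desc(S)\{S}={V}; candidates ⊆ {J,L,Z}.
S↔V: latent back-door arc(s) into S.
size 0: {}; under {} S still reaches {J,L,V,Z} ∋ V.
size 1: {J}, {L}, {Z}; under {J} S still reaches {L,V,Z} ∋ V.
size 2: {J,L}, {J,Z}, {L,Z}; under {J,L} S still reaches {V} ∋ V.
S↔V cannot be blocked by any observed set — no back-door set.

S→V: no observed back-door set.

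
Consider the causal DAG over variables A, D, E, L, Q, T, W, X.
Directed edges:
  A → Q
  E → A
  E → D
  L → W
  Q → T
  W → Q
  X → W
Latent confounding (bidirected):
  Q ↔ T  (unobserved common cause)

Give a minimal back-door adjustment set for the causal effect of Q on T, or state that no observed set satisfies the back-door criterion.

Q→T: no observed back-door set.

desc(Q)\{Q}={T}; candidates ⊆ {A,D,E,L,W,X}.
Q↔T: latent back-door arc(s) into Q.
size 0: {}; under {} Q still reaches {A,D,E,L,T,W,X} ∋ T.
size 1: {A}, {D}, {E} …(+3); under {A} Q still reaches {L,T,W,X} ∋ T.
size 2: {A,D}, {A,E}, {A,L} …(+12); under {A,D} Q still reaches {L,T,W,X} ∋ T.
Q↔T cannot be blocked by any observed set — no back-door set.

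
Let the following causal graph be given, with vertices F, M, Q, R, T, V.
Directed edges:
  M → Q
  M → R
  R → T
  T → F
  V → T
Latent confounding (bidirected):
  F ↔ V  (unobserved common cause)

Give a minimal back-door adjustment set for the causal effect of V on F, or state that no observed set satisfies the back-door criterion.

desc(V)\{V}={F,T}; candidates ⊆ {M,Q,R}.
V↔F: latent back-door arc(s) into V.
size 0: {}; under {} V still reaches {F} ∋ F.
size 1: {M}, {Q}, {R}; under {M} V still reaches {F} ∋ F.
size 2: {M,Q}, {M,R}, {Q,R}; under {M,Q} V still reaches {F} ∋ F.
V↔F cannot be blocked by any observed set — no back-door set.

V→F: no observed back-door set.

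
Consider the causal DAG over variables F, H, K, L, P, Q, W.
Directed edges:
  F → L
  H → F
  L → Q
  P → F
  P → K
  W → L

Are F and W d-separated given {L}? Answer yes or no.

No — F and W are d-connected given {L}.

Bayes-Ball from F | {L} reaches {H,K,P,W}.
W ∈ reach(F|{L}) ⇒ F ⊥̸ W | {L}.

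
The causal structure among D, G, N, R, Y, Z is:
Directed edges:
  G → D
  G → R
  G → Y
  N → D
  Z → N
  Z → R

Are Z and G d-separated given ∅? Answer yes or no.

Yes — Z ⊥ G | ∅.

Bayes-Ball from Z | ∅ reaches {D,N,R}.
G ∉ reach(Z|∅) ⇒ Z ⊥ G | ∅.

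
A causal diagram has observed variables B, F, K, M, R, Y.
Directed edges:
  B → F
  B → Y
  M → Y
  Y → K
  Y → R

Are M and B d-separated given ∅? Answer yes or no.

Yes — M ⊥ B | ∅.

Bayes-Ball from M | ∅ reaches {K,R,Y}.
B ∉ reach(M|∅) ⇒ M ⊥ B | ∅.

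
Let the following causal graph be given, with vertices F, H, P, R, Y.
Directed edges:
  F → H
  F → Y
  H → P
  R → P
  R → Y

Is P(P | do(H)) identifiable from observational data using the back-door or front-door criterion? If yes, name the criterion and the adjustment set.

desc(H)\{H}={P}; candidates ⊆ {F,R,Y}.
∅: H⊥P given ∅ in G with H→· removed — back-door holds.
P(P|do(H)) = P(P|H) — no adjustment needed.

P(P|do(H)): backdoor, adjust for ∅.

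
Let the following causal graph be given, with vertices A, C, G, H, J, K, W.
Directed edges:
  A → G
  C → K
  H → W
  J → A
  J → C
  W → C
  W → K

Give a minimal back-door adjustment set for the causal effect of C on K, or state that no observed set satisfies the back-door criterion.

desc(C)\{C}={K}; candidates ⊆ {A,G,H,J,W}.
size 0: {}; under {} C still reaches {A,G,H,J,K,W} ∋ K.
{W}: C⊥K given {W} in G with C→· removed — back-door holds.

C→K: minimal back-door set {W}.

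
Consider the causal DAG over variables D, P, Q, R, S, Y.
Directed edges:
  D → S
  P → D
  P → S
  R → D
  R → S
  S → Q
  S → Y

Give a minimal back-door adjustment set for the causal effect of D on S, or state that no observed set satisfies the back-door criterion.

D→S: minimal back-door set {P, R}.

desc(D)\{D}={Q,S,Y}; candidates ⊆ {P,R}.
size 0: {}; under {} D still reaches {P,Q,R,S,Y} ∋ S.
size 1: {P}, {R}; under {P} D still reaches {Q,R,S,Y} ∋ S.
{P,R}: D⊥S given {P,R} in G with D→· removed — back-door holds.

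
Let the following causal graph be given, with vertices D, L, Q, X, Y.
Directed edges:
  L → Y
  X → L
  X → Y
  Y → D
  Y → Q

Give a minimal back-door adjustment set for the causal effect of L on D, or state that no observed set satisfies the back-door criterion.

desc(L)\{L}={D,Q,Y}; candidates ⊆ {X}.
size 0: {}; under {} L still reaches {D,Q,X,Y} ∋ D.
{X}: L⊥D given {X} in G with L→· removed — back-door holds.

L→D: minimal back-door set {X}.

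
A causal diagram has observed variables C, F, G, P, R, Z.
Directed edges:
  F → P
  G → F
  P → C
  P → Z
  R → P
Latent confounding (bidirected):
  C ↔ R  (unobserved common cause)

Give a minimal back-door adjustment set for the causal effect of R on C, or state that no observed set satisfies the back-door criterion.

R→C: no observed back-door set.

desc(R)\{R}={C,P,Z}; candidates ⊆ {F,G}.
R↔C: latent back-door arc(s) into R.
size 0: {}; under {} R still reaches {C} ∋ C.
size 1: {F}, {G}; under {F} R still reaches {C} ∋ C.
size 2: {F,G}; under {F,G} R still reaches {C} ∋ C.
R↔C cannot be blocked by any observed set — no back-door set.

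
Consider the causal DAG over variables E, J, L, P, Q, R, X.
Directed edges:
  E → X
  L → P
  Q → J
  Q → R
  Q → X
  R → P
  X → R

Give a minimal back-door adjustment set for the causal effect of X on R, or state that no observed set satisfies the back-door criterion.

desc(X)\{X}={P,R}; candidates ⊆ {E,J,L,Q}.
size 0: {}; under {} X still reaches {E,J,P,Q,R} ∋ R.
{Q}: X⊥R given {Q} in G with X→· removed — back-door holds.

X→R: minimal back-door set {Q}.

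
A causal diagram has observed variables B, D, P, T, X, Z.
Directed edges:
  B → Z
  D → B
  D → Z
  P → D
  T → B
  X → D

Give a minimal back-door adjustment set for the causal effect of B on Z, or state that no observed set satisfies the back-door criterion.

B→Z: minimal back-door set {D}.

desc(B)\{B}={Z}; candidates ⊆ {D,P,T,X}.
size 0: {}; under {} B still reaches {D,P,T,X,Z} ∋ Z.
{D}: B⊥Z given {D} in G with B→· removed — back-door holds.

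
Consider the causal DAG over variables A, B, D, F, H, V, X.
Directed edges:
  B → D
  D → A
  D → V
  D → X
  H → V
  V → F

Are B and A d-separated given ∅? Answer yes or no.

No — B and A are d-connected given ∅.

Bayes-Ball from B | ∅ reaches {A,D,F,V,X}.
A ∈ reach(B|∅) ⇒ B ⊥̸ A | ∅.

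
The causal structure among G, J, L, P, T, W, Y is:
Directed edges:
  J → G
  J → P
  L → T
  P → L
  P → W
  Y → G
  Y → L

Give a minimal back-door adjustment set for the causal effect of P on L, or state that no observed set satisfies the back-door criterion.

P→L: minimal back-door set ∅.

desc(P)\{P}={L,T,W}; candidates ⊆ {G,J,Y}.
∅: P⊥L given ∅ in G with P→· removed — back-door holds.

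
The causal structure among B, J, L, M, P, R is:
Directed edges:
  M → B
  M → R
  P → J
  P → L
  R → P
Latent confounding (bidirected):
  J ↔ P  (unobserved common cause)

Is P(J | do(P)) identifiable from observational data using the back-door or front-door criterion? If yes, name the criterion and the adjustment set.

P(J|do(P)): not identifiable (no BD/FD set).

desc(P)\{P}={J,L}; candidates ⊆ {B,M,R}.
P↔J: latent back-door arc(s) into P.
size 0: {}; under {} P still reaches {B,J,M,R} ∋ J.
size 1: {B}, {M}, {R}; under {B} P still reaches {J,M,R} ∋ J.
size 2: {B,M}, {B,R}, {M,R}; under {B,M} P still reaches {J,R} ∋ J.
P↔J cannot be blocked by any observed set — no back-door set.
No mediator lies on a directed P→…→J path.
Neither criterion identifies P(J|do(P)) in this graph.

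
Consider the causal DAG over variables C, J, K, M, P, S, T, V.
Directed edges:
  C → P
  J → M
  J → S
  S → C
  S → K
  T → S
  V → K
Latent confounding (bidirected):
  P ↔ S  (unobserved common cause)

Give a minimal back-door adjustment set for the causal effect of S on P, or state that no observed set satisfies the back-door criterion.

S→P: no observed back-door set.

desc(S)\{S}={C,K,P}; candidates ⊆ {J,M,T,V}.
S↔P: latent back-door arc(s) into S.
size 0: {}; under {} S still reaches {J,M,P,T} ∋ P.
size 1: {J}, {M}, {T} …(+1); under {J} S still reaches {P,T} ∋ P.
size 2: {J,M}, {J,T}, {J,V} …(+3); under {J,M} S still reaches {P,T} ∋ P.
S↔P cannot be blocked by any observed set — no back-door set.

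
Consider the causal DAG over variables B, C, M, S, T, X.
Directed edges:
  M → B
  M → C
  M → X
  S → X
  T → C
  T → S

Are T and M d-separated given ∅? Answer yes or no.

Bayes-Ball from T | ∅ reaches {C,S,X}.
M ∉ reach(T|∅) ⇒ T ⊥ M | ∅.

Yes — T ⊥ M | ∅.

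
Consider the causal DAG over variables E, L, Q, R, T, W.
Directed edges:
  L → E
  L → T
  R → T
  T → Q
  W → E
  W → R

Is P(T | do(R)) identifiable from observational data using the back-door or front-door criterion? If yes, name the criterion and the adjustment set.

desc(R)\{R}={Q,T}; candidates ⊆ {E,L,W}.
∅: R⊥T given ∅ in G with R→· removed — back-door holds.
P(T|do(R)) = P(T|R) — no adjustment needed.

P(T|do(R)): backdoor, adjust for ∅.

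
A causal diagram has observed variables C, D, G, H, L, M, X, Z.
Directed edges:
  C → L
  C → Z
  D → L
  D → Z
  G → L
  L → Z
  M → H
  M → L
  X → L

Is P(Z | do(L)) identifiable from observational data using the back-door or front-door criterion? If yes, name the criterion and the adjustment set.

P(Z|do(L)): backdoor, adjust for {C, D}.

desc(L)\{L}={Z}; candidates ⊆ {C,D,G,H,M,X}.
size 0: {}; under {} L still reaches {C,D,G,H,M,X,Z} ∋ Z.
size 1: {C}, {D}, {G} …(+3); under {C} L still reaches {D,G,H,M,X,Z} ∋ Z.
{C,D}: L⊥Z given {C,D} in G with L→· removed — back-door holds.
P(Z|do(L)) = Σ_{C,D} P(Z|L,C,D)·P(C,D).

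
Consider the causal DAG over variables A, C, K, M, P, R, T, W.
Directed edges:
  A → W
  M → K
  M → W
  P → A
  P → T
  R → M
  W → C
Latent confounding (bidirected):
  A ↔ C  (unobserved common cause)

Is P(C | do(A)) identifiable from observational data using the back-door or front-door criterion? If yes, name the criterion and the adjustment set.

desc(A)\{A}={C,W}; candidates ⊆ {K,M,P,R,T}.
A↔C: latent back-door arc(s) into A.
size 0: {}; under {} A still reaches {C,P,T} ∋ C.
size 1: {K}, {M}, {P} …(+2); under {K} A still reaches {C,P,T} ∋ C.
size 2: {K,M}, {K,P}, {K,R} …(+7); under {K,M} A still reaches {C,P,T} ∋ C.
A↔C cannot be blocked by any observed set — no back-door set.
{W}: (i) intercepts every directed A→C path; (ii) no back-door A→{W}; (iii) {A} blocks every back-door {W}→C. Front-door holds.
P(C|do(A)) = Σ_{W} P(W|A) Σ_{A'} P(C|W,A')P(A').

P(C|do(A)): frontdoor, adjust for {W}.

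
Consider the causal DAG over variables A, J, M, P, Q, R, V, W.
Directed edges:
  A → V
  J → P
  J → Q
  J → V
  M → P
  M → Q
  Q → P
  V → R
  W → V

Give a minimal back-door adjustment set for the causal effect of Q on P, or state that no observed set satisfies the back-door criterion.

Q→P: minimal back-door set {J, M}.

desc(Q)\{Q}={P}; candidates ⊆ {A,J,M,R,V,W}.
size 0: {}; under {} Q still reaches {J,M,P,R,V} ∋ P.
size 1: {A}, {J}, {M} …(+3); under {A} Q still reaches {J,M,P,R,V} ∋ P.
{J,M}: Q⊥P given {J,M} in G with Q→· removed — back-door holds.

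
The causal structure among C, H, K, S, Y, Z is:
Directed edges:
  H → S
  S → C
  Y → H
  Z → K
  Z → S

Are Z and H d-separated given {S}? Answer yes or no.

Bayes-Ball from Z | {S} reaches {H,K,Y}.
H ∈ reach(Z|{S}) ⇒ Z ⊥̸ H | {S}.

No — Z and H are d-connected given {S}.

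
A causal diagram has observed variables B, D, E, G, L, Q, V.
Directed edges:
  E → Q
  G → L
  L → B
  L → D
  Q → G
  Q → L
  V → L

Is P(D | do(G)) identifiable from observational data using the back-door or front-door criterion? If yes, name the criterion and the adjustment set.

desc(G)\{G}={B,D,L}; candidates ⊆ {E,Q,V}.
size 0: {}; under {} G still reaches {B,D,E,L,Q} ∋ D.
{Q}: G⊥D given {Q} in G with G→· removed — back-door holds.
P(D|do(G)) = Σ_{Q} P(D|G,Q)·P(Q).

P(D|do(G)): backdoor, adjust for {Q}.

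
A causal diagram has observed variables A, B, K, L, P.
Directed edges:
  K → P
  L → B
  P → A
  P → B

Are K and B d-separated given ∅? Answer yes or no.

No — K and B are d-connected given ∅.

Bayes-Ball from K | ∅ reaches {A,B,P}.
B ∈ reach(K|∅) ⇒ K ⊥̸ B | ∅.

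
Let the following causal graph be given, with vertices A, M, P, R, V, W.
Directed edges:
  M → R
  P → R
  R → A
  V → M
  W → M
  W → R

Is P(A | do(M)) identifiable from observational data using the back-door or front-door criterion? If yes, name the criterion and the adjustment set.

desc(M)\{M}={A,R}; candidates ⊆ {P,V,W}.
size 0: {}; under {} M still reaches {A,R,V,W} ∋ A.
{W}: M⊥A given {W} in G with M→· removed — back-door holds.
P(A|do(M)) = Σ_{W} P(A|M,W)·P(W).

P(A|do(M)): backdoor, adjust for {W}.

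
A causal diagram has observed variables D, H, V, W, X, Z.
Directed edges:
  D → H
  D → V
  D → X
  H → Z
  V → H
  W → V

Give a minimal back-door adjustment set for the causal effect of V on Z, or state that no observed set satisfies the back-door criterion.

desc(V)\{V}={H,Z}; candidates ⊆ {D,W,X}.
size 0: {}; under {} V still reaches {D,H,W,X,Z} ∋ Z.
{D}: V⊥Z given {D} in G with V→· removed — back-door holds.

V→Z: minimal back-door set {D}.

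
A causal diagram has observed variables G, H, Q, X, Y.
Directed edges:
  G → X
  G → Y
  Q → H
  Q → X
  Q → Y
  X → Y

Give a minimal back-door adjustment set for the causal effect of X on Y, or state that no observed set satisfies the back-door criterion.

desc(X)\{X}={Y}; candidates ⊆ {G,H,Q}.
size 0: {}; under {} X still reaches {G,H,Q,Y} ∋ Y.
size 1: {G}, {H}, {Q}; under {G} X still reaches {H,Q,Y} ∋ Y.
{G,Q}: X⊥Y given {G,Q} in G with X→· removed — back-door holds.

X→Y: minimal back-door set {G, Q}.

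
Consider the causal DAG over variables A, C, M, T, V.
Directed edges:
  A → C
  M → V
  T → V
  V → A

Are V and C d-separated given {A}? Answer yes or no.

Yes — V ⊥ C | {A}.

Bayes-Ball from V | {A} reaches {M,T}.
C ∉ reach(V|{A}) ⇒ V ⊥ C | {A}.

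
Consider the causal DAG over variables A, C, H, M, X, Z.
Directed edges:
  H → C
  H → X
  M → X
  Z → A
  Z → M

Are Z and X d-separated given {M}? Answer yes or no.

Yes — Z ⊥ X | {M}.

Bayes-Ball from Z | {M} reaches {A}.
X ∉ reach(Z|{M}) ⇒ Z ⊥ X | {M}.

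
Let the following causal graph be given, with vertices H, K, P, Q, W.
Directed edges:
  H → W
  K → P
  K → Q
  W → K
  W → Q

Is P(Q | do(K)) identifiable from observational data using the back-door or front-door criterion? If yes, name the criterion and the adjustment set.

desc(K)\{K}={P,Q}; candidates ⊆ {H,W}.
size 0: {}; under {} K still reaches {H,Q,W} ∋ Q.
{W}: K⊥Q given {W} in G with K→· removed — back-door holds.
P(Q|do(K)) = Σ_{W} P(Q|K,W)·P(W).

P(Q|do(K)): backdoor, adjust for {W}.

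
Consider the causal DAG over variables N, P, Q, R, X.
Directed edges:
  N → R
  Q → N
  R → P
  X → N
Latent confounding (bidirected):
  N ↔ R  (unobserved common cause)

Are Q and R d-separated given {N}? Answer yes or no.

No — Q and R are d-connected given {N}.

Bayes-Ball from Q | {N} reaches {P,R,X}.
R ∈ reach(Q|{N}) ⇒ Q ⊥̸ R | {N}.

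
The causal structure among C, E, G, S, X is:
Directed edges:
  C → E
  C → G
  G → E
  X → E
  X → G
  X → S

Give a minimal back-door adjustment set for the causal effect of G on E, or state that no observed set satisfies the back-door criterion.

G→E: minimal back-door set {C, X}.

desc(G)\{G}={E}; candidates ⊆ {C,S,X}.
size 0: {}; under {} G still reaches {C,E,S,X} ∋ E.
size 1: {C}, {S}, {X}; under {C} G still reaches {E,S,X} ∋ E.
{C,X}: G⊥E given {C,X} in G with G→· removed — back-door holds.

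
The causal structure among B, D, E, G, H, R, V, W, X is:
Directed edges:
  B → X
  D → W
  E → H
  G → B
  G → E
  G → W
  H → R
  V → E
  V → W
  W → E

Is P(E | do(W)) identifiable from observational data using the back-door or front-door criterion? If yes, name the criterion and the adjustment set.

P(E|do(W)): backdoor, adjust for {G, V}.

desc(W)\{W}={E,H,R}; candidates ⊆ {B,D,G,V,X}.
size 0: {}; under {} W still reaches {B,D,E,G,H,R,V,X} ∋ E.
size 1: {B}, {D}, {G} …(+2); under {B} W still reaches {D,E,G,H,R,V} ∋ E.
{G,V}: W⊥E given {G,V} in G with W→· removed — back-door holds.
P(E|do(W)) = Σ_{G,V} P(E|W,G,V)·P(G,V).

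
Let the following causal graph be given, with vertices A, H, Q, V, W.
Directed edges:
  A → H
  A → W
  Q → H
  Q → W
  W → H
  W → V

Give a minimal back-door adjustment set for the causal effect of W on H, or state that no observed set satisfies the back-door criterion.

desc(W)\{W}={H,V}; candidates ⊆ {A,Q}.
size 0: {}; under {} W still reaches {A,H,Q} ∋ H.
size 1: {A}, {Q}; under {A} W still reaches {H,Q} ∋ H.
{A,Q}: W⊥H given {A,Q} in G with W→· removed — back-door holds.

W→H: minimal back-door set {A, Q}.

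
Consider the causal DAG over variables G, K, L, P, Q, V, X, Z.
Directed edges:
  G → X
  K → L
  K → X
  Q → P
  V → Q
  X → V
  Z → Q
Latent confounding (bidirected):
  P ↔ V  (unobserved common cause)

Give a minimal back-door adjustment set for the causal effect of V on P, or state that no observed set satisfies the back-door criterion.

desc(V)\{V}={P,Q}; candidates ⊆ {G,K,L,X,Z}.
V↔P: latent back-door arc(s) into V.
size 0: {}; under {} V still reaches {G,K,L,P,X} ∋ P.
size 1: {G}, {K}, {L} …(+2); under {G} V still reaches {K,L,P,X} ∋ P.
size 2: {G,K}, {G,L}, {G,X} …(+7); under {G,K} V still reaches {P,X} ∋ P.
V↔P cannot be blocked by any observed set — no back-door set.

V→P: no observed back-door set.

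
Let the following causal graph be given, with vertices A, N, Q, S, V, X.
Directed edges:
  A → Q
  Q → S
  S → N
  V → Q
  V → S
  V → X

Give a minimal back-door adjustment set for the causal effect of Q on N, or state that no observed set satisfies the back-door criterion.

desc(Q)\{Q}={N,S}; candidates ⊆ {A,V,X}.
size 0: {}; under {} Q still reaches {A,N,S,V,X} ∋ N.
{V}: Q⊥N given {V} in G with Q→· removed — back-door holds.

Q→N: minimal back-door set {V}.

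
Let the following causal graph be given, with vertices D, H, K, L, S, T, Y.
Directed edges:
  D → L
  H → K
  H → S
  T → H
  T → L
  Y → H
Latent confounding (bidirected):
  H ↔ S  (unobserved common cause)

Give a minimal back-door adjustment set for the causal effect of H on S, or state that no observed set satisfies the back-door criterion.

desc(H)\{H}={K,S}; candidates ⊆ {D,L,T,Y}.
H↔S: latent back-door arc(s) into H.
size 0: {}; under {} H still reaches {L,S,T,Y} ∋ S.
size 1: {D}, {L}, {T} …(+1); under {D} H still reaches {L,S,T,Y} ∋ S.
size 2: {D,L}, {D,T}, {D,Y} …(+3); under {D,L} H still reaches {S,T,Y} ∋ S.
H↔S cannot be blocked by any observed set — no back-door set.

H→S: no observed back-door set.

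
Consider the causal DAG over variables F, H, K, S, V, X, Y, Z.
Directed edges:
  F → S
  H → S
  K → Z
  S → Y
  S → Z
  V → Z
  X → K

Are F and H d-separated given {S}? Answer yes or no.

No — F and H are d-connected given {S}.

Bayes-Ball from F | {S} reaches {H}.
H ∈ reach(F|{S}) ⇒ F ⊥̸ H | {S}.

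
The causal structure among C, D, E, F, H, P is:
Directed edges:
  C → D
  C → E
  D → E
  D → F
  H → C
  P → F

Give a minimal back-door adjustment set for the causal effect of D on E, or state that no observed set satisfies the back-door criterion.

D→E: minimal back-door set {C}.

desc(D)\{D}={E,F}; candidates ⊆ {C,H,P}.
size 0: {}; under {} D still reaches {C,E,H} ∋ E.
{C}: D⊥E given {C} in G with D→· removed — back-door holds.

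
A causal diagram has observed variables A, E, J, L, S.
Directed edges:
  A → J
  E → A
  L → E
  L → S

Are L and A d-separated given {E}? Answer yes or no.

Yes — L ⊥ A | {E}.

Bayes-Ball from L | {E} reaches {S}.
A ∉ reach(L|{E}) ⇒ L ⊥ A | {E}.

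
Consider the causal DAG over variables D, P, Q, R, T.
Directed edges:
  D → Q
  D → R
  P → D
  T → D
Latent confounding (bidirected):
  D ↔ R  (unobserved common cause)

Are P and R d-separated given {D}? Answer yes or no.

Bayes-Ball from P | {D} reaches {R,T}.
R ∈ reach(P|{D}) ⇒ P ⊥̸ R | {D}.

No — P and R are d-connected given {D}.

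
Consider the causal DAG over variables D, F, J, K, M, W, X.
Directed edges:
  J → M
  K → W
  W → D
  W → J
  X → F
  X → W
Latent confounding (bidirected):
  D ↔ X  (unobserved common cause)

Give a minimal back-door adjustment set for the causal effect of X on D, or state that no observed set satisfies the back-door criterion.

desc(X)\{X}={D,F,J,M,W}; candidates ⊆ {K}.
X↔D: latent back-door arc(s) into X.
size 0: {}; under {} X still reaches {D} ∋ D.
size 1: {K}; under {K} X still reaches {D} ∋ D.
X↔D cannot be blocked by any observed set — no back-door set.

X→D: no observed back-door set.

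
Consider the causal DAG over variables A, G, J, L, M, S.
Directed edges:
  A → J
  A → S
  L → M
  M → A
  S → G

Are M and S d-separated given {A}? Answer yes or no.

Yes — M ⊥ S | {A}.

Bayes-Ball from M | {A} reaches {L}.
S ∉ reach(M|{A}) ⇒ M ⊥ S | {A}.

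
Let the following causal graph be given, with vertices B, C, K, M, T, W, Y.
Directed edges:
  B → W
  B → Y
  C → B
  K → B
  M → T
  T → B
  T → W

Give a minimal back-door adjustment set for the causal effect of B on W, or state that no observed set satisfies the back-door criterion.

desc(B)\{B}={W,Y}; candidates ⊆ {C,K,M,T}.
size 0: {}; under {} B still reaches {C,K,M,T,W} ∋ W.
{T}: B⊥W given {T} in G with B→· removed — back-door holds.

B→W: minimal back-door set {T}.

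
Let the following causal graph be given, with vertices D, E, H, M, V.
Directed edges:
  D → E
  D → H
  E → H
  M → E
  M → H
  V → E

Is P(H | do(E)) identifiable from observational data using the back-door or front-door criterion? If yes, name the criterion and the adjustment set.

P(H|do(E)): backdoor, adjust for {D, M}.

desc(E)\{E}={H}; candidates ⊆ {D,M,V}.
size 0: {}; under {} E still reaches {D,H,M,V} ∋ H.
size 1: {D}, {M}, {V}; under {D} E still reaches {H,M,V} ∋ H.
{D,M}: E⊥H given {D,M} in G with E→· removed — back-door holds.
P(H|do(E)) = Σ_{D,M} P(H|E,D,M)·P(D,M).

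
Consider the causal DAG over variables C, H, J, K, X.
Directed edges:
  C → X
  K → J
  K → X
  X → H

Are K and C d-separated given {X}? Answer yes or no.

No — K and C are d-connected given {X}.

Bayes-Ball from K | {X} reaches {C,J}.
C ∈ reach(K|{X}) ⇒ K ⊥̸ C | {X}.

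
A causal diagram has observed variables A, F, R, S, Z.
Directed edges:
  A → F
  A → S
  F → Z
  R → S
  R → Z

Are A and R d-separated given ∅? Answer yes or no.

Yes — A ⊥ R | ∅.

Bayes-Ball from A | ∅ reaches {F,S,Z}.
R ∉ reach(A|∅) ⇒ A ⊥ R | ∅.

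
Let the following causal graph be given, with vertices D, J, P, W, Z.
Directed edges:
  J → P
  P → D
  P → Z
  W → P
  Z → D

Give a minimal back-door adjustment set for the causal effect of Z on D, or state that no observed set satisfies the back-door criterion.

Z→D: minimal back-door set {P}.

desc(Z)\{Z}={D}; candidates ⊆ {J,P,W}.
size 0: {}; under {} Z still reaches {D,J,P,W} ∋ D.
{P}: Z⊥D given {P} in G with Z→· removed — back-door holds.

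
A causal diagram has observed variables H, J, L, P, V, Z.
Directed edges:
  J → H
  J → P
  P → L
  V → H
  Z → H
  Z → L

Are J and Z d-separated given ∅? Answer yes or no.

Yes — J ⊥ Z | ∅.

Bayes-Ball from J | ∅ reaches {H,L,P}.
Z ∉ reach(J|∅) ⇒ J ⊥ Z | ∅.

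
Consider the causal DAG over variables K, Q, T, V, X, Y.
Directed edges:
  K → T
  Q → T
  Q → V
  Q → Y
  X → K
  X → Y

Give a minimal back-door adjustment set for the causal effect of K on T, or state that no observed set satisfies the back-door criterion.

K→T: minimal back-door set ∅.

desc(K)\{K}={T}; candidates ⊆ {Q,V,X,Y}.
∅: K⊥T given ∅ in G with K→· removed — back-door holds.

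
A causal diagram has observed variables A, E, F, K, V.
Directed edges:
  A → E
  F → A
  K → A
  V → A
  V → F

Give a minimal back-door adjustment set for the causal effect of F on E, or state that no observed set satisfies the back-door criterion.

F→E: minimal back-door set {V}.

desc(F)\{F}={A,E}; candidates ⊆ {K,V}.
size 0: {}; under {} F still reaches {A,E,V} ∋ E.
{V}: F⊥E given {V} in G with F→· removed — back-door holds.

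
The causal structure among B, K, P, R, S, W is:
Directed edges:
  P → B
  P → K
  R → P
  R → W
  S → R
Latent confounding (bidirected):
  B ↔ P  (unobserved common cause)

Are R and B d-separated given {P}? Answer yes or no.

Bayes-Ball from R | {P} reaches {B,S,W}.
B ∈ reach(R|{P}) ⇒ R ⊥̸ B | {P}.

No — R and B are d-connected given {P}.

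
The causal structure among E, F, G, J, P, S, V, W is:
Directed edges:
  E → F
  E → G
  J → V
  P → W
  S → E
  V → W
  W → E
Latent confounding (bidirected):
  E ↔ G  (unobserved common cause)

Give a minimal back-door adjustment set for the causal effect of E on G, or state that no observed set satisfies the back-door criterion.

desc(E)\{E}={F,G}; candidates ⊆ {J,P,S,V,W}.
E↔G: latent back-door arc(s) into E.
size 0: {}; under {} E still reaches {G,J,P,S,V,W} ∋ G.
size 1: {J}, {P}, {S} …(+2); under {J} E still reaches {G,P,S,V,W} ∋ G.
size 2: {J,P}, {J,S}, {J,V} …(+7); under {J,P} E still reaches {G,S,V,W} ∋ G.
E↔G cannot be blocked by any observed set — no back-door set.

E→G: no observed back-door set.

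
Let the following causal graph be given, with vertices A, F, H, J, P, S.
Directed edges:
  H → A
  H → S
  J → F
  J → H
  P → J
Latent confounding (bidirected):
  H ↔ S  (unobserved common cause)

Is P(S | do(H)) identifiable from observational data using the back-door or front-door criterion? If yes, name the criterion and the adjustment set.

desc(H)\{H}={A,S}; candidates ⊆ {F,J,P}.
H↔S: latent back-door arc(s) into H.
size 0: {}; under {} H still reaches {F,J,P,S} ∋ S.
size 1: {F}, {J}, {P}; under {F} H still reaches {J,P,S} ∋ S.
size 2: {F,J}, {F,P}, {J,P}; under {F,J} H still reaches {S} ∋ S.
H↔S cannot be blocked by any observed set — no back-door set.
No mediator lies on a directed H→…→S path.
Neither criterion identifies P(S|do(H)) in this graph.

P(S|do(H)): not identifiable (no BD/FD set).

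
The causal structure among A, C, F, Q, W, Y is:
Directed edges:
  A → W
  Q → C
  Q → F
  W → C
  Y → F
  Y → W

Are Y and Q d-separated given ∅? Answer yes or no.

Yes — Y ⊥ Q | ∅.

Bayes-Ball from Y | ∅ reaches {C,F,W}.
Q ∉ reach(Y|∅) ⇒ Y ⊥ Q | ∅.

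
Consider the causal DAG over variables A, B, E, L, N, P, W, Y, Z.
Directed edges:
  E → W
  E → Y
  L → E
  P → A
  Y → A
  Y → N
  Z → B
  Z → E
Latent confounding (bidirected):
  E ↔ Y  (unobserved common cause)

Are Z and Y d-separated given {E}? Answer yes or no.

Bayes-Ball from Z | {E} reaches {A,B,L,N,Y}.
Y ∈ reach(Z|{E}) ⇒ Z ⊥̸ Y | {E}.

No — Z and Y are d-connected given {E}.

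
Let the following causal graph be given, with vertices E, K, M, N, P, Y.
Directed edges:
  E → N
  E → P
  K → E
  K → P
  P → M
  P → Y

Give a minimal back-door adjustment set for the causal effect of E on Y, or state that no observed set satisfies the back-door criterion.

desc(E)\{E}={M,N,P,Y}; candidates ⊆ {K}.
size 0: {}; under {} E still reaches {K,M,P,Y} ∋ Y.
{K}: E⊥Y given {K} in G with E→· removed — back-door holds.

E→Y: minimal back-door set {K}.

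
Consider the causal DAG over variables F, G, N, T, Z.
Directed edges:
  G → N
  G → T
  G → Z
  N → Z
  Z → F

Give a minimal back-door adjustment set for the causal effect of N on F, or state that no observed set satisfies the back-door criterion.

desc(N)\{N}={F,Z}; candidates ⊆ {G,T}.
size 0: {}; under {} N still reaches {F,G,T,Z} ∋ F.
{G}: N⊥F given {G} in G with N→· removed — back-door holds.

N→F: minimal back-door set {G}.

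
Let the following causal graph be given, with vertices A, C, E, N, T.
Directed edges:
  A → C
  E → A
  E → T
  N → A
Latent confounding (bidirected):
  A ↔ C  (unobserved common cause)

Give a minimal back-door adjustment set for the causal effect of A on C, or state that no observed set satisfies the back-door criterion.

A→C: no observed back-door set.

desc(A)\{A}={C}; candidates ⊆ {E,N,T}.
A↔C: latent back-door arc(s) into A.
size 0: {}; under {} A still reaches {C,E,N,T} ∋ C.
size 1: {E}, {N}, {T}; under {E} A still reaches {C,N} ∋ C.
size 2: {E,N}, {E,T}, {N,T}; under {E,N} A still reaches {C} ∋ C.
A↔C cannot be blocked by any observed set — no back-door set.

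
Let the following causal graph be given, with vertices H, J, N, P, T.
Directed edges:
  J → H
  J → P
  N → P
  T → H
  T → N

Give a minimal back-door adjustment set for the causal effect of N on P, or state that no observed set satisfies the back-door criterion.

N→P: minimal back-door set ∅.

desc(N)\{N}={P}; candidates ⊆ {H,J,T}.
∅: N⊥P given ∅ in G with N→· removed — back-door holds.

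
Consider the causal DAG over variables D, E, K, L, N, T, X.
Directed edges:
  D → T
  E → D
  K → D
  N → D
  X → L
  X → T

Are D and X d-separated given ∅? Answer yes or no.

Yes — D ⊥ X | ∅.

Bayes-Ball from D | ∅ reaches {E,K,N,T}.
X ∉ reach(D|∅) ⇒ D ⊥ X | ∅.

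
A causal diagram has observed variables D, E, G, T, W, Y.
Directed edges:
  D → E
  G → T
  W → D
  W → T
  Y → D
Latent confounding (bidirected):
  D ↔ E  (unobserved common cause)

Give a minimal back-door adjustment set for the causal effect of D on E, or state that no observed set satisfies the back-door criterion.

desc(D)\{D}={E}; candidates ⊆ {G,T,W,Y}.
D↔E: latent back-door arc(s) into D.
size 0: {}; under {} D still reaches {E,T,W,Y} ∋ E.
size 1: {G}, {T}, {W} …(+1); under {G} D still reaches {E,T,W,Y} ∋ E.
size 2: {G,T}, {G,W}, {G,Y} …(+3); under {G,T} D still reaches {E,W,Y} ∋ E.
D↔E cannot be blocked by any observed set — no back-door set.

D→E: no observed back-door set.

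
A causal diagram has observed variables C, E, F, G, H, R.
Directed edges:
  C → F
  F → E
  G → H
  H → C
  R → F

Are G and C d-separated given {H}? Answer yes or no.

Bayes-Ball from G | {H} reaches ∅.
C ∉ reach(G|{H}) ⇒ G ⊥ C | {H}.

Yes — G ⊥ C | {H}.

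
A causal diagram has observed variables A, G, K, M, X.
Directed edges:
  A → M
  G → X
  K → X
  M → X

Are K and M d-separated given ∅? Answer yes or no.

Bayes-Ball from K | ∅ reaches {X}.
M ∉ reach(K|∅) ⇒ K ⊥ M | ∅.

Yes — K ⊥ M | ∅.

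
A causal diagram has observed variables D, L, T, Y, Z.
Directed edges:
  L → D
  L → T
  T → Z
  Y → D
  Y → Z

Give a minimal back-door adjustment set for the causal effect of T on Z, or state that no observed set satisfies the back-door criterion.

desc(T)\{T}={Z}; candidates ⊆ {D,L,Y}.
∅: T⊥Z given ∅ in G with T→· removed — back-door holds.

T→Z: minimal back-door set ∅.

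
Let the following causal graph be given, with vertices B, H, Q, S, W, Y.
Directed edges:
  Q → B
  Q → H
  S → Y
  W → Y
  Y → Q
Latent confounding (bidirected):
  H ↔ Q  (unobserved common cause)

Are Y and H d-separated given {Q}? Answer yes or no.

Bayes-Ball from Y | {Q} reaches {H,S,W}.
H ∈ reach(Y|{Q}) ⇒ Y ⊥̸ H | {Q}.

No — Y and H are d-connected given {Q}.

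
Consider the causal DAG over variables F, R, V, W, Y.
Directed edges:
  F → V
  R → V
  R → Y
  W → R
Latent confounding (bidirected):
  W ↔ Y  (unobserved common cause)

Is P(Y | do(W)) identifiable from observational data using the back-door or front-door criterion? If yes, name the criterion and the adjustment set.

P(Y|do(W)): frontdoor, adjust for {R}.

desc(W)\{W}={R,V,Y}; candidates ⊆ {F}.
W↔Y: latent back-door arc(s) into W.
size 0: {}; under {} W still reaches {Y} ∋ Y.
size 1: {F}; under {F} W still reaches {Y} ∋ Y.
W↔Y cannot be blocked by any observed set — no back-door set.
{R}: (i) intercepts every directed W→Y path; (ii) no back-door W→{R}; (iii) {W} blocks every back-door {R}→Y. Front-door holds.
P(Y|do(W)) = Σ_{R} P(R|W) Σ_{W'} P(Y|R,W')P(W').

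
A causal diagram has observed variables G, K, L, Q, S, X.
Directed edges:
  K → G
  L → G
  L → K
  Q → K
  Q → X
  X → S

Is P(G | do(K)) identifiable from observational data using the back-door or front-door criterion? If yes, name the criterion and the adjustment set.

desc(K)\{K}={G}; candidates ⊆ {L,Q,S,X}.
size 0: {}; under {} K still reaches {G,L,Q,S,X} ∋ G.
{L}: K⊥G given {L} in G with K→· removed — back-door holds.
P(G|do(K)) = Σ_{L} P(G|K,L)·P(L).

P(G|do(K)): backdoor, adjust for {L}.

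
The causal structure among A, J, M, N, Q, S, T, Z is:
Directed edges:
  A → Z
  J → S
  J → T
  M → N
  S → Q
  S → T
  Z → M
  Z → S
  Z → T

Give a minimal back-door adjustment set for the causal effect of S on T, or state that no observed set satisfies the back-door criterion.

S→T: minimal back-door set {J, Z}.

desc(S)\{S}={Q,T}; candidates ⊆ {A,J,M,N,Z}.
size 0: {}; under {} S still reaches {A,J,M,N,T,Z} ∋ T.
size 1: {A}, {J}, {M} …(+2); under {A} S still reaches {J,M,N,T,Z} ∋ T.
{J,Z}: S⊥T given {J,Z} in G with S→· removed — back-door holds.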